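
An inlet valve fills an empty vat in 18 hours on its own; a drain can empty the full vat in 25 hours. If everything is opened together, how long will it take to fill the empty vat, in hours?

450/7 hours

Net rate = 1/18 − 1/25 = (25 − 18)/450 = 7/450 per hour.
Filling time = 1 ÷ (7/450) = 450/7 hours.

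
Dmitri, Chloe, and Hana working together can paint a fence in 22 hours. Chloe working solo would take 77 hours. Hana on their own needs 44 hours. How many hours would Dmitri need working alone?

308/3 hours

Combined rate is 1/22 per hour.
Known contribution: 1/77 + 1/44 = (4 + 7)/308 = 11/308 = 1/28 per hour.
So Dmitri's rate is 1/22 − 1/28 = 3/308, meaning 308/3 hours alone.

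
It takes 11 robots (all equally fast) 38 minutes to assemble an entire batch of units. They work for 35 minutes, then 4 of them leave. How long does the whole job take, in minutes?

One robot does 1/418 of the job per minute.
After 35 minutes with 11 robots, 35/38 is done (3/38 left).
With 7 robots the rate is 7/418, so the rest takes 3/38 ÷ 7/418 = 33/7 minutes.
Total = 35 + 33/7 = 278/7 minutes.

278/7 minutes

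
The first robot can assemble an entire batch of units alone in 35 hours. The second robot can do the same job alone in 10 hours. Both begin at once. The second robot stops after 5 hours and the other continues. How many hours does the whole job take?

35/2 hours

In the first 5 hours the combined rate is 9/70, so 9/14 of the job is done, leaving 5/14.
After the second robot leaves the rate is 1/35 per hour; the remaining 5/14 takes 25/2 hours.
Total = 5 + 25/2 = 35/2 hours.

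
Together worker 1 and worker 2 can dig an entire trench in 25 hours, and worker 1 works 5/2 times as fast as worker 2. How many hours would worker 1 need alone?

35 hours

Let worker 2's rate be r; then worker 1's rate is (5/2)r, so together (5/2 + 1)r = (7/2)r = 1/25.
Thus r = 2/175 per hour.
Worker 2 alone: 175/2 hours; worker 1 alone: 35 hours.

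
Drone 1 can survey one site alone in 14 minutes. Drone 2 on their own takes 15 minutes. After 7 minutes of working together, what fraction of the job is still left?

1/30

Combined rate: 1/14 + 1/15 = (15 + 14)/210 = 29/210 per minute.
In 7 minutes they complete 7·29/210 = 29/30 of the job.
So 1/30 remains.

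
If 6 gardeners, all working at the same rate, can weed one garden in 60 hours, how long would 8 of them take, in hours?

Total work is 6·60 = 360 gardener-hours.
With 8 gardeners: 360/8 = 45 hours.

45 hours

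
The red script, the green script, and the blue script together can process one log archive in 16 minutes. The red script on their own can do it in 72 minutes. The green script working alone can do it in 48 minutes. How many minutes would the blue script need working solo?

Combined rate is 1/16 per minute.
Known contribution: 1/72 + 1/48 = (2 + 3)/144 = 5/144 per minute.
So the blue script's rate is 1/16 − 5/144 = 1/36, meaning 36 minutes alone.

36 minutes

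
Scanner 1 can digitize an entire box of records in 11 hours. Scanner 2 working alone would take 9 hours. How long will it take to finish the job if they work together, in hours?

99/20 hours

With two workers the combined time is the product over the sum: 11·9/(11+9) = 99/20 hours.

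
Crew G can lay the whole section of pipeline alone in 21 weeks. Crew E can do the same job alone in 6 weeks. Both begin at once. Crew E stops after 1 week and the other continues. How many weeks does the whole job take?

35/2 weeks

In the first 1 week the combined rate is 3/14, so 3/14 of the job is done, leaving 11/14.
After Crew E leaves the rate is 1/21 per week; the remaining 11/14 takes 33/2 weeks.
Total = 1 + 33/2 = 35/2 weeks.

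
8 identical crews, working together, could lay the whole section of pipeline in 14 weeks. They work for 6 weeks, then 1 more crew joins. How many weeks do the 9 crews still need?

64/9 weeks

One crew does 1/112 of the job per week.
After 6 weeks with 8 crews, 3/7 is done (4/7 left).
With 9 crews the rate is 9/112, so the rest takes 4/7 ÷ 9/112 = 64/9 weeks.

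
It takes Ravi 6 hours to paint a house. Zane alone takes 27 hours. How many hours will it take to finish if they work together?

With two workers the combined time is the product over the sum: 6·27/(6+27) = 162/33 = 54/11 hours.

54/11 hours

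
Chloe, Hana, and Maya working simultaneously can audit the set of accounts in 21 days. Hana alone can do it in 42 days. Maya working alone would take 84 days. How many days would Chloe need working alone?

Combined rate is 1/21 per day.
Known contribution: 1/42 + 1/84 = (2 + 1)/84 = 3/84 = 1/28 per day.
So Chloe's rate is 1/21 − 1/28 = 1/84, meaning 84 days alone.

84 days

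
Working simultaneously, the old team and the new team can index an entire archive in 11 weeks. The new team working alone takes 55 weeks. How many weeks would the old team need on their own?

55/4 weeks

Combined rate is 1/11 per week.
Known contribution: 1/55 per week.
So the old team's rate is 1/11 − 1/55 = 4/55, meaning 55/4 weeks alone.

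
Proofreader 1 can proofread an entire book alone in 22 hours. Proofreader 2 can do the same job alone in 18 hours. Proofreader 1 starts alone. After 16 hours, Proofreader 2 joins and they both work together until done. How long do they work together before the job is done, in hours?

27/10 hours

In the first 16 hours Proofreader 1 alone does 16/22 = 8/11 of the job, leaving 3/11.
Once everyone is working, combined rate: 1/22 + 1/18 = (9 + 11)/198 = 20/198 = 10/99 per hour.
Remaining 3/11 at 10/99 per hour takes 27/10 hours.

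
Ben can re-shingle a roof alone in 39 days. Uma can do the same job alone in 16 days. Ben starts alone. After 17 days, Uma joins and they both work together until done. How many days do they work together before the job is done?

In the first 17 days Ben alone does 17/39 of the job, leaving 22/39.
Once everyone is working, combined rate: 1/39 + 1/16 = (16 + 39)/624 = 55/624 per day.
Remaining 22/39 at 55/624 per day takes 32/5 days.

32/5 days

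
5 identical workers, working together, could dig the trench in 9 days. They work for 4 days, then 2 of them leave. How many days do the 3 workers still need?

One worker does 1/45 of the job per day.
After 4 days with 5 workers, 4/9 is done (5/9 left).
With 3 workers the rate is 3/45 = 1/15, so the rest takes 5/9 ÷ 1/15 = 25/3 days.

25/3 days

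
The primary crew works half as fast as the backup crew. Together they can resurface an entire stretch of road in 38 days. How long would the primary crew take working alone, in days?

114 days

Let the backup crew's rate be r; then the primary crew's rate is (1/2)r, so together (1/2 + 1)r = (3/2)r = 1/38.
Thus r = 1/57 per day.
The backup crew alone: 57 days; the primary crew alone: 114 days.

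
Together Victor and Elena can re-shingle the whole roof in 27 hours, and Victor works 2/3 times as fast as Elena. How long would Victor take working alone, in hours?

135/2 hours

Let Elena's rate be r; then Victor's rate is (2/3)r, so together (2/3 + 1)r = (5/3)r = 1/27.
Thus r = 1/45 per hour.
Elena alone: 45 hours; Victor alone: 135/2 hours.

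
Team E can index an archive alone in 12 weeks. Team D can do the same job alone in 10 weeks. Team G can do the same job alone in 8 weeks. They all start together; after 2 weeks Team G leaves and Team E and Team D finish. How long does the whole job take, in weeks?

45/11 weeks

In the first 2 weeks the combined rate is 37/120, so 37/60 of the job is done, leaving 23/60.
After Team G leaves the rate is 11/60 per week; the remaining 23/60 takes 23/11 weeks.
Total = 2 + 23/11 = 45/11 weeks.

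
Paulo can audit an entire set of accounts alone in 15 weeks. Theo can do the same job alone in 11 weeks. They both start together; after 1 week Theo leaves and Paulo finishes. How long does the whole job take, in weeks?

150/11 weeks

In the first 1 week the combined rate is 26/165, so 26/165 of the job is done, leaving 139/165.
After Theo leaves the rate is 1/15 per week; the remaining 139/165 takes 139/11 weeks.
Total = 1 + 139/11 = 150/11 weeks.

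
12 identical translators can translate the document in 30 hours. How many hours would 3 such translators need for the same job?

Total work is 12·30 = 360 translator-hours.
With 3 translators: 360/3 = 120 hours.

120 hours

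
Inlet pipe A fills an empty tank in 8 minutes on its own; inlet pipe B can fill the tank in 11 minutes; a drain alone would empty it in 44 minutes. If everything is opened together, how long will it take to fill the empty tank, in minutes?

88/17 minutes

Net rate = 1/8 + 1/11 − 1/44 = (11 + 8 − 2)/88 = 17/88 per minute.
Filling time = 1 ÷ (17/88) = 88/17 minutes.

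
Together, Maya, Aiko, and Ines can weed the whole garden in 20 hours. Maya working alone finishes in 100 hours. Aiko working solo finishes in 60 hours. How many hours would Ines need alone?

Combined rate is 1/20 per hour.
Known contribution: 1/100 + 1/60 = (3 + 5)/300 = 8/300 = 2/75 per hour.
So Ines's rate is 1/20 − 2/75 = 7/300, meaning 300/7 hours alone.

300/7 hours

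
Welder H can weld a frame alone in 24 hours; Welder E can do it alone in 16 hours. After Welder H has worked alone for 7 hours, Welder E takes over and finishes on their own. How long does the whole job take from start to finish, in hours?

55/3 hours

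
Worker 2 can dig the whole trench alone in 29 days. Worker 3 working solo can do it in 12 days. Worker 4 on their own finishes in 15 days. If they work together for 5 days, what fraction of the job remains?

9/116

Combined rate: 1/29 + 1/12 + 1/15 = (60 + 145 + 116)/1740 = 321/1740 = 107/580 per day.
In 5 days they complete 5·107/580 = 107/116 of the job.
So 9/116 remains.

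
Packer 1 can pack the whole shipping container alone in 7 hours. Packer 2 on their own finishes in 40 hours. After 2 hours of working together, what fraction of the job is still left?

Combined rate: 1/7 + 1/40 = (40 + 7)/280 = 47/280 per hour.
In 2 hours they complete 2·47/280 = 47/140 of the job.
So 93/140 remains.

93/140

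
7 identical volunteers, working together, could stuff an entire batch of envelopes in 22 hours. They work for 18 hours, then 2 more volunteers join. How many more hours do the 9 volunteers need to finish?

One volunteer does 1/154 of the job per hour.
After 18 hours with 7 volunteers, 9/11 is done (2/11 left).
With 9 volunteers the rate is 9/154, so the rest takes 2/11 ÷ 9/154 = 28/9 hours.

28/9 hours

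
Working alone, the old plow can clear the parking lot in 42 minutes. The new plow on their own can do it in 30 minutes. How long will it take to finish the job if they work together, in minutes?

With two workers the combined time is the product over the sum: 42·30/(42+30) = 1260/72 = 35/2 minutes.

35/2 minutes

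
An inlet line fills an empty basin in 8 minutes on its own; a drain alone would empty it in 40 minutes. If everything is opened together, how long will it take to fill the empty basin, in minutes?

Net rate = 1/8 − 1/40 = (5 − 1)/40 = 4/40 = 1/10 per minute.
Filling time = 1 ÷ (1/10) = 10 minutes.

10 minutes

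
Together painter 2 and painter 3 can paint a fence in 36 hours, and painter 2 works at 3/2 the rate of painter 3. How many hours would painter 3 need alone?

90 hours

Let painter 3's rate be r; then painter 2's rate is (3/2)r, so together (3/2 + 1)r = (5/2)r = 1/36.
Thus r = 1/90 per hour.
Painter 3 alone: 90 hours; painter 2 alone: 60 hours.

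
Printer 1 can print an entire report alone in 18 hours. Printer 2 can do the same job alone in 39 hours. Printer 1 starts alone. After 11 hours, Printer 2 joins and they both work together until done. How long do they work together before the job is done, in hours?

91/19 hours

In the first 11 hours Printer 1 alone does 11/18 of the job, leaving 7/18.
Once everyone is working, combined rate: 1/18 + 1/39 = (13 + 6)/234 = 19/234 per hour.
Remaining 7/18 at 19/234 per hour takes 91/19 hours.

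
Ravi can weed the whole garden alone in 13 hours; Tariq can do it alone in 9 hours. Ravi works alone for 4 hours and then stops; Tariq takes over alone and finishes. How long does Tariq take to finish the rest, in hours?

In 4 hours Ravi does 4/13 of the job, leaving 9/13.
Tariq works at 1/9 per hour, so finishing takes 9/13 ÷ 1/9 = 81/13 hours.

81/13 hours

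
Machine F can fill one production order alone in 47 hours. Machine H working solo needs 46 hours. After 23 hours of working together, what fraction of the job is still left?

Combined rate: 1/47 + 1/46 = (46 + 47)/2162 = 93/2162 per hour.
In 23 hours they complete 23·93/2162 = 93/94 of the job.
So 1/94 remains.

1/94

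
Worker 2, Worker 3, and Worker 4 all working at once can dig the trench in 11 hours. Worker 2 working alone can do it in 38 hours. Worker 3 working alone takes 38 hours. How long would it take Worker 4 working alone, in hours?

209/8 hours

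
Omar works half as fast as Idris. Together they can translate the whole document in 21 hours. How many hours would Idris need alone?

63/2 hours

Let Idris's rate be r; then Omar's rate is (1/2)r, so together (1/2 + 1)r = (3/2)r = 1/21.
Thus r = 2/63 per hour.
Idris alone: 63/2 hours; Omar alone: 63 hours.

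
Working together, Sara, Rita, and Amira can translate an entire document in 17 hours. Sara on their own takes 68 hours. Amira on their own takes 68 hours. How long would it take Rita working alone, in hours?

Combined rate is 1/17 per hour.
Known contribution: 1/68 + 1/68 = (1 + 1)/68 = 2/68 = 1/34 per hour.
So Rita's rate is 1/17 − 1/34 = 1/34, meaning 34 hours alone.

34 hours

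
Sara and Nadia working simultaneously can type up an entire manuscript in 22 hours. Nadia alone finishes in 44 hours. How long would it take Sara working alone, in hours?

Combined rate is 1/22 per hour.
Known contribution: 1/44 per hour.
So Sara's rate is 1/22 − 1/44 = 1/44, meaning 44 hours alone.

44 hours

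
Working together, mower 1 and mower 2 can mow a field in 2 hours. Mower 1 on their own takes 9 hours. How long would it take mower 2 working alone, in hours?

Combined rate is 1/2 per hour.
Known contribution: 1/9 per hour.
So mower 2's rate is 1/2 − 1/9 = 7/18, meaning 18/7 hours alone.

18/7 hours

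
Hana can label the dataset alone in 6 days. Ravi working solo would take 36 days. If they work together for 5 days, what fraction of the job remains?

Combined rate: 1/6 + 1/36 = (6 + 1)/36 = 7/36 per day.
In 5 days they complete 5·7/36 = 35/36 of the job.
So 1/36 remains.

1/36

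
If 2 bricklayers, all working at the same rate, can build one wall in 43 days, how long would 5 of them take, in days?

86/5 days

Total work is 2·43 = 86 bricklayer-days.
With 5 bricklayers: 86/5 days.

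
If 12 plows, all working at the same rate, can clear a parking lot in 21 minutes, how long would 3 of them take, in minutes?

Total work is 12·21 = 252 plow-minutes.
With 3 plows: 252/3 = 84 minutes.

84 minutes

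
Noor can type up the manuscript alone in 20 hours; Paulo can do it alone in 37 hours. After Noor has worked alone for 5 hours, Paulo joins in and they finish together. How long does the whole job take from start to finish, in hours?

280/19 hours

In 5 hours Noor does 5/20 = 1/4 of the job, leaving 3/4.
Noor and Paulo together work at 57/740 per hour, so finishing takes 3/4 ÷ 57/740 = 185/19 hours.
Total time = 5 + 185/19 = 280/19 hours.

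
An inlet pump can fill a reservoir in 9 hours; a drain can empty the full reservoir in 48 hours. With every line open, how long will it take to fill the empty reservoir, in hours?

144/13 hours

Net rate = 1/9 − 1/48 = (16 − 3)/144 = 13/144 per hour.
Filling time = 1 ÷ (13/144) = 144/13 hours.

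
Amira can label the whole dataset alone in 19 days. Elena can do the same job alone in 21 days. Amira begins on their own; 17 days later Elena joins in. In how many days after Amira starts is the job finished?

361/20 days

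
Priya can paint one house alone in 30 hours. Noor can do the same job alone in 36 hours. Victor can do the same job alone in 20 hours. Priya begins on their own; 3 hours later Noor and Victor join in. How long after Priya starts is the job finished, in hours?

In the first 3 hours Priya alone does 3/30 = 1/10 of the job, leaving 9/10.
Once everyone is working, combined rate: 1/30 + 1/36 + 1/20 = (6 + 5 + 9)/180 = 20/180 = 1/9 per hour.
Remaining 9/10 at 1/9 per hour takes 81/10 hours.
Total from the start = 3 + 81/10 = 111/10 hours.

111/10 hours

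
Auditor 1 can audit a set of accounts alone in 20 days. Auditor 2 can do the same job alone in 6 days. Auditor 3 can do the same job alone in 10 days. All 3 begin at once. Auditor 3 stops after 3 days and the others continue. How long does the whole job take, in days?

42/13 days

In the first 3 days the combined rate is 19/60, so 19/20 of the job is done, leaving 1/20.
After auditor 3 leaves the rate is 13/60 per day; the remaining 1/20 takes 3/13 days.
Total = 3 + 3/13 = 42/13 days.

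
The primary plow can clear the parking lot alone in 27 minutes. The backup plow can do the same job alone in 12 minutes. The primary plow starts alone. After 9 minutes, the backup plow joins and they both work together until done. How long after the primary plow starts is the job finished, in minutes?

189/13 minutes

In the first 9 minutes the primary plow alone does 9/27 = 1/3 of the job, leaving 2/3.
Once everyone is working, combined rate: 1/27 + 1/12 = (4 + 9)/108 = 13/108 per minute.
Remaining 2/3 at 13/108 per minute takes 72/13 minutes.
Total from the start = 9 + 72/13 = 189/13 minutes.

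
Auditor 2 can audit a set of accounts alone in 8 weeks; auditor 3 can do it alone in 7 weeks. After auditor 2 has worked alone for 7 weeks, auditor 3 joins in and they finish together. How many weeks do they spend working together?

7/15 weeks

In 7 weeks auditor 2 does 7/8 of the job, leaving 1/8.
Auditor 2 and auditor 3 together work at 15/56 per week, so finishing takes 1/8 ÷ 15/56 = 7/15 weeks.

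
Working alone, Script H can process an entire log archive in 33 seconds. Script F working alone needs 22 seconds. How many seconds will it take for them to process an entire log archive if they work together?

Combined rate: 1/33 + 1/22 = (2 + 3)/66 = 5/66 per second.
Time = 1 ÷ (5/66) = 66/5 seconds.

66/5 seconds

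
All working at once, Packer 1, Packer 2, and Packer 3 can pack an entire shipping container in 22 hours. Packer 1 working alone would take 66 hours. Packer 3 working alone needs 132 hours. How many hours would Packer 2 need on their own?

44 hours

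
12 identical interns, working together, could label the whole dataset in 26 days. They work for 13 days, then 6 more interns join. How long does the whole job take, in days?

65/3 days

One intern does 1/312 of the job per day.
After 13 days with 12 interns, 1/2 is done (1/2 left).
With 18 interns the rate is 18/312 = 3/52, so the rest takes 1/2 ÷ 3/52 = 26/3 days.
Total = 13 + 26/3 = 65/3 days.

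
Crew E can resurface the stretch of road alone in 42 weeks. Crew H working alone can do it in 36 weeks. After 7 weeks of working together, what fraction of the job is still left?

Combined rate: 1/42 + 1/36 = (6 + 7)/252 = 13/252 per week.
In 7 weeks they complete 7·13/252 = 13/36 of the job.
So 23/36 remains.

23/36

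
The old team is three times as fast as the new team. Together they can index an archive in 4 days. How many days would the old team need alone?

Let the new team's rate be r; then the old team's rate is 3r, so together (3 + 1)r = 4r = 1/4.
Thus r = 1/16 per day.
The new team alone: 16 days; the old team alone: 16/3 days.

16/3 days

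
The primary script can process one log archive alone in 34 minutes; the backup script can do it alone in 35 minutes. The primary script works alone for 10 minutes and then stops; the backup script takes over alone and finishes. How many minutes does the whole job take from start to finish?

590/17 minutes

In 10 minutes the primary script does 10/34 = 5/17 of the job, leaving 12/17.
The backup script works at 1/35 per minute, so finishing takes 12/17 ÷ 1/35 = 420/17 minutes.
Total time = 10 + 420/17 = 590/17 minutes.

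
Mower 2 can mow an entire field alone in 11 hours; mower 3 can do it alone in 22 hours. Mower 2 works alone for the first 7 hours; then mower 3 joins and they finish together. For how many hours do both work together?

8/3 hours

In 7 hours mower 2 does 7/11 of the job, leaving 4/11.
Mower 2 and mower 3 together work at 3/22 per hour, so finishing takes 4/11 ÷ 3/22 = 8/3 hours.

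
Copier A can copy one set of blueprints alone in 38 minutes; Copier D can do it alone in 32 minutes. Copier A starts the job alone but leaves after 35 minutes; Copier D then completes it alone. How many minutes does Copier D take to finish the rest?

In 35 minutes Copier A does 35/38 of the job, leaving 3/38.
Copier D works at 1/32 per minute, so finishing takes 3/38 ÷ 1/32 = 48/19 minutes.

48/19 minutes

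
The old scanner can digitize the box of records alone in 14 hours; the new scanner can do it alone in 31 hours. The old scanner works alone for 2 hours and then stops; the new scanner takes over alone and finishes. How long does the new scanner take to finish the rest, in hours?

186/7 hours

In 2 hours the old scanner does 2/14 = 1/7 of the job, leaving 6/7.
The new scanner works at 1/31 per hour, so finishing takes 6/7 ÷ 1/31 = 186/7 hours.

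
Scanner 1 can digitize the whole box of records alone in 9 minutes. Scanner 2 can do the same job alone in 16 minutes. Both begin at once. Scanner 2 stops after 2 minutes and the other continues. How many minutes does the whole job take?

In the first 2 minutes the combined rate is 25/144, so 25/72 of the job is done, leaving 47/72.
After scanner 2 leaves the rate is 1/9 per minute; the remaining 47/72 takes 47/8 minutes.
Total = 2 + 47/8 = 63/8 minutes.

63/8 minutes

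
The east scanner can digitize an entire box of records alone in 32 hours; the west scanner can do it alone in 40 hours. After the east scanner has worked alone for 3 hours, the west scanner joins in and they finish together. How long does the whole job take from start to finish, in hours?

In 3 hours the east scanner does 3/32 of the job, leaving 29/32.
The east scanner and the west scanner together work at 9/160 per hour, so finishing takes 29/32 ÷ 9/160 = 145/9 hours.
Total time = 3 + 145/9 = 172/9 hours.

172/9 hours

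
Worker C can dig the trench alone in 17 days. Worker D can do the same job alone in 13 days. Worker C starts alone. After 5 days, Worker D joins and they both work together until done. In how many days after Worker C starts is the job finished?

51/5 days

In the first 5 days Worker C alone does 5/17 of the job, leaving 12/17.
Once everyone is working, combined rate: 1/17 + 1/13 = (13 + 17)/221 = 30/221 per day.
Remaining 12/17 at 30/221 per day takes 26/5 days.
Total from the start = 5 + 26/5 = 51/5 days.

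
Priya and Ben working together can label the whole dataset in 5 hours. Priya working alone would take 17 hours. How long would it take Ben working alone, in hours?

85/12 hours

Combined rate is 1/5 per hour.
Known contribution: 1/17 per hour.
So Ben's rate is 1/5 − 1/17 = 12/85, meaning 85/12 hours alone.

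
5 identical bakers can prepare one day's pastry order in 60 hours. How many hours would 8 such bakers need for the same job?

75/2 hours

Total work is 5·60 = 300 baker-hours.
With 8 bakers: 300/8 = 75/2 hours.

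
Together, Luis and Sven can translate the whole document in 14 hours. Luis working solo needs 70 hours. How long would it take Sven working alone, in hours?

Combined rate is 1/14 per hour.
Known contribution: 1/70 per hour.
So Sven's rate is 1/14 − 1/70 = 2/35, meaning 35/2 hours alone.

35/2 hours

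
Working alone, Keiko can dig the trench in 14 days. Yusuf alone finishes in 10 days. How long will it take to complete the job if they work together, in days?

35/6 days

Combined rate: 1/14 + 1/10 = (5 + 7)/70 = 12/70 = 6/35 per day.
Time = 1 ÷ (6/35) = 35/6 days.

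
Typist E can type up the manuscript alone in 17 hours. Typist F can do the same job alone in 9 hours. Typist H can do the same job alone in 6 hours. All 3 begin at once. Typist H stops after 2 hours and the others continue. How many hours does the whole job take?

In the first 2 hours the combined rate is 103/306, so 103/153 of the job is done, leaving 50/153.
After typist H leaves the rate is 26/153 per hour; the remaining 50/153 takes 25/13 hours.
Total = 2 + 25/13 = 51/13 hours.

51/13 hours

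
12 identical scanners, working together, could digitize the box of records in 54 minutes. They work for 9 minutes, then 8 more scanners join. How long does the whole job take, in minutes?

One scanner does 1/648 of the job per minute.
After 9 minutes with 12 scanners, 1/6 is done (5/6 left).
With 20 scanners the rate is 20/648 = 5/162, so the rest takes 5/6 ÷ 5/162 = 27 minutes.
Total = 9 + 27 = 36 minutes.

36 minutes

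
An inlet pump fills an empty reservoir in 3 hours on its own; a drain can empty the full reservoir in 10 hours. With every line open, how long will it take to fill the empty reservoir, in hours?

30/7 hours

Net rate = 1/3 − 1/10 = (10 − 3)/30 = 7/30 per hour.
Filling time = 1 ÷ (7/30) = 30/7 hours.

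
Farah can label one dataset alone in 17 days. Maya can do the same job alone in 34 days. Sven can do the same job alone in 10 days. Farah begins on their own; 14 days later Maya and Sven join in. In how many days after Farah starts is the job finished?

239/16 days

In the first 14 days Farah alone does 14/17 of the job, leaving 3/17.
Once everyone is working, combined rate: 1/17 + 1/34 + 1/10 = (10 + 5 + 17)/170 = 32/170 = 16/85 per day.
Remaining 3/17 at 16/85 per day takes 15/16 days.
Total from the start = 14 + 15/16 = 239/16 days.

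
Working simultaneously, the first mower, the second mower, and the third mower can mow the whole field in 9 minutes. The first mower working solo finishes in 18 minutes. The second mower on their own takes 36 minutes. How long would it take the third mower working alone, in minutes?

Combined rate is 1/9 per minute.
Known contribution: 1/18 + 1/36 = (2 + 1)/36 = 3/36 = 1/12 per minute.
So the third mower's rate is 1/9 − 1/12 = 1/36, meaning 36 minutes alone.

36 minutes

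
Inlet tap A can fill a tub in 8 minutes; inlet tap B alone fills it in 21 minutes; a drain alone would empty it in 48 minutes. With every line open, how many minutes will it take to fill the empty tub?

112/17 minutes

Net rate = 1/8 + 1/21 − 1/48 = (42 + 16 − 7)/336 = 51/336 = 17/112 per minute.
Filling time = 1 ÷ (17/112) = 112/17 minutes.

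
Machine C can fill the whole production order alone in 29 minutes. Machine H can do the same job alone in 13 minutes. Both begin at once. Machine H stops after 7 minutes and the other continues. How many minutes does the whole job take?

174/13 minutes

In the first 7 minutes the combined rate is 42/377, so 294/377 of the job is done, leaving 83/377.
After Machine H leaves the rate is 1/29 per minute; the remaining 83/377 takes 83/13 minutes.
Total = 7 + 83/13 = 174/13 minutes.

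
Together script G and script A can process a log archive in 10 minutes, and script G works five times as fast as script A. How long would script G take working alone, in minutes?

Let script A's rate be r; then script G's rate is 5r, so together (5 + 1)r = 6r = 1/10.
Thus r = 1/60 per minute.
Script A alone: 60 minutes; script G alone: 12 minutes.

12 minutes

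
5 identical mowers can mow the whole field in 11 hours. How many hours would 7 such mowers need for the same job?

Total work is 5·11 = 55 mower-hours.
With 7 mowers: 55/7 hours.

55/7 hours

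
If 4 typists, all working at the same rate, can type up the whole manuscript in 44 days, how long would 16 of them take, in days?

11 days

Total work is 4·44 = 176 typist-days.
With 16 typists: 176/16 = 11 days.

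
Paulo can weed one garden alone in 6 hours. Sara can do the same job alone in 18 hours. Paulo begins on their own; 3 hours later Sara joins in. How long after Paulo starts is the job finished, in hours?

In the first 3 hours Paulo alone does 3/6 = 1/2 of the job, leaving 1/2.
Once everyone is working, combined rate: 1/6 + 1/18 = (3 + 1)/18 = 4/18 = 2/9 per hour.
Remaining 1/2 at 2/9 per hour takes 9/4 hours.
Total from the start = 3 + 9/4 = 21/4 hours.

21/4 hours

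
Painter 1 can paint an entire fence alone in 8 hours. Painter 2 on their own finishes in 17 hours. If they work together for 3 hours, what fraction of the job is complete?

75/136

Combined rate: 1/8 + 1/17 = (17 + 8)/136 = 25/136 per hour.
In 3 hours they complete 3·25/136 = 75/136 of the job.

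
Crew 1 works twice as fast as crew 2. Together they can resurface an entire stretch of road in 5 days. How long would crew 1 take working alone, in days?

15/2 days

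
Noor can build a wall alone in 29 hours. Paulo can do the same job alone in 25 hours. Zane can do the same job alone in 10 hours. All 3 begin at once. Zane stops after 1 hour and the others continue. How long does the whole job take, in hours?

In the first 1 hour the combined rate is 253/1450, so 253/1450 of the job is done, leaving 1197/1450.
After Zane leaves the rate is 54/725 per hour; the remaining 1197/1450 takes 133/12 hours.
Total = 1 + 133/12 = 145/12 hours.

145/12 hours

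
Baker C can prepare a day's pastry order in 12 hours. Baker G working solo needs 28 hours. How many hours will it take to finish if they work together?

42/5 hours

With two workers the combined time is the product over the sum: 12·28/(12+28) = 336/40 = 42/5 hours.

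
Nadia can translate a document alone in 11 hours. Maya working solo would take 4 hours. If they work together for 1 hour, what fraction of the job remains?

29/44

Combined rate: 1/11 + 1/4 = (4 + 11)/44 = 15/44 per hour.
In 1 hour they complete 1·15/44 = 15/44 of the job.
So 29/44 remains.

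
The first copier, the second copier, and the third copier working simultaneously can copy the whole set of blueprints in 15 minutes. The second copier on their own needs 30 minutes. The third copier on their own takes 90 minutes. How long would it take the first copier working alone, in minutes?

Combined rate is 1/15 per minute.
Known contribution: 1/30 + 1/90 = (3 + 1)/90 = 4/90 = 2/45 per minute.
So the first copier's rate is 1/15 − 2/45 = 1/45, meaning 45 minutes alone.

45 minutes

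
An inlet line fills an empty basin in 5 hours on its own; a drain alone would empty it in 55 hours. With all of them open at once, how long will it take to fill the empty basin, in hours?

Net rate = 1/5 − 1/55 = (11 − 1)/55 = 10/55 = 2/11 per hour.
Filling time = 1 ÷ (2/11) = 11/2 hours.

11/2 hours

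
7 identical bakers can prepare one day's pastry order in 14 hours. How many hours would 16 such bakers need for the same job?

49/8 hours

Total work is 7·14 = 98 baker-hours.
With 16 bakers: 98/16 = 49/8 hours.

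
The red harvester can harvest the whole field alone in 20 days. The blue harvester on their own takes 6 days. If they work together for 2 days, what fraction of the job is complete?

13/30

Combined rate: 1/20 + 1/6 = (3 + 10)/60 = 13/60 per day.
In 2 days they complete 2·13/60 = 13/30 of the job.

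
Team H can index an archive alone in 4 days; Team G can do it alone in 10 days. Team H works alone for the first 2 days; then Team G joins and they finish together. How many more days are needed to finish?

In 2 days Team H does 2/4 = 1/2 of the job, leaving 1/2.
Team H and Team G together work at 7/20 per day, so finishing takes 1/2 ÷ 7/20 = 10/7 days.

10/7 days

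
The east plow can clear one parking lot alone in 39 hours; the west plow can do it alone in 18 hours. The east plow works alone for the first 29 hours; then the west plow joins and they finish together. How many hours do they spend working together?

60/19 hours

In 29 hours the east plow does 29/39 of the job, leaving 10/39.
The east plow and the west plow together work at 19/234 per hour, so finishing takes 10/39 ÷ 19/234 = 60/19 hours.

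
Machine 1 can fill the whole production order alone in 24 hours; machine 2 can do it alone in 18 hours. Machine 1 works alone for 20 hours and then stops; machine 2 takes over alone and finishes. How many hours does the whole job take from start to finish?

23 hours

In 20 hours machine 1 does 20/24 = 5/6 of the job, leaving 1/6.
Machine 2 works at 1/18 per hour, so finishing takes 1/6 ÷ 1/18 = 3 hours.
Total time = 20 + 3 = 23 hours.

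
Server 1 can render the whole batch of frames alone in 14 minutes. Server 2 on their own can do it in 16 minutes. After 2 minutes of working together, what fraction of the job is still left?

41/56

Combined rate: 1/14 + 1/16 = (8 + 7)/112 = 15/112 per minute.
In 2 minutes they complete 2·15/112 = 15/56 of the job.
So 41/56 remains.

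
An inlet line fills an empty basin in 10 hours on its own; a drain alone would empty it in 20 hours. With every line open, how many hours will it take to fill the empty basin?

20 hours

Net rate = 1/10 − 1/20 = (2 − 1)/20 = 1/20 per hour.
Filling time = 1 ÷ (1/20) = 20 hours.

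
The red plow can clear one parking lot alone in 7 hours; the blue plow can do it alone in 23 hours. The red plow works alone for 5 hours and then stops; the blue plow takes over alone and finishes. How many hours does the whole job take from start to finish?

In 5 hours the red plow does 5/7 of the job, leaving 2/7.
The blue plow works at 1/23 per hour, so finishing takes 2/7 ÷ 1/23 = 46/7 hours.
Total time = 5 + 46/7 = 81/7 hours.

81/7 hours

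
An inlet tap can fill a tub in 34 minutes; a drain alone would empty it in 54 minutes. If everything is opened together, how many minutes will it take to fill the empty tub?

Net rate = 1/34 − 1/54 = (27 − 17)/918 = 10/918 = 5/459 per minute.
Filling time = 1 ÷ (5/459) = 459/5 minutes.

459/5 minutes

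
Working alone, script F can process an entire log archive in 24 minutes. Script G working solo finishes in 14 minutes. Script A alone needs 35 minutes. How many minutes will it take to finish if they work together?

120/17 minutes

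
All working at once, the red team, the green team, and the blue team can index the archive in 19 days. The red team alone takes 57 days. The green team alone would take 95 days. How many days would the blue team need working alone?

285/7 days

Combined rate is 1/19 per day.
Known contribution: 1/57 + 1/95 = (5 + 3)/285 = 8/285 per day.
So the blue team's rate is 1/19 − 8/285 = 7/285, meaning 285/7 days alone.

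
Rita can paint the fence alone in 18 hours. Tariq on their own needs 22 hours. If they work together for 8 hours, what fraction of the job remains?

19/99

Combined rate: 1/18 + 1/22 = (11 + 9)/198 = 20/198 = 10/99 per hour.
In 8 hours they complete 8·10/99 = 80/99 of the job.
So 19/99 remains.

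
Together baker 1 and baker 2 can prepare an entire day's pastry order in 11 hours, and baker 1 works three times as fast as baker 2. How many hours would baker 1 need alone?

44/3 hours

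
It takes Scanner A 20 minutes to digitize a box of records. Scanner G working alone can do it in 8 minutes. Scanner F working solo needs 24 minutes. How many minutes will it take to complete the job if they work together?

60/13 minutes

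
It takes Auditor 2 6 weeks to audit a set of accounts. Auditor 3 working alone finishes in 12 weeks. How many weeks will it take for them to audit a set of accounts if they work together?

4 weeks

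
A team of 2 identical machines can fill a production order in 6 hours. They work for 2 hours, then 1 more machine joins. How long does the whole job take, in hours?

14/3 hours

One machine does 1/12 of the job per hour.
After 2 hours with 2 machines, 1/3 is done (2/3 left).
With 3 machines the rate is 3/12 = 1/4, so the rest takes 2/3 ÷ 1/4 = 8/3 hours.
Total = 2 + 8/3 = 14/3 hours.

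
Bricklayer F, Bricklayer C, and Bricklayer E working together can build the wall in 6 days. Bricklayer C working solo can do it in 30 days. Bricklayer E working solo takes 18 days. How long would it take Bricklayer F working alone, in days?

Combined rate is 1/6 per day.
Known contribution: 1/30 + 1/18 = (3 + 5)/90 = 8/90 = 4/45 per day.
So Bricklayer F's rate is 1/6 − 4/45 = 7/90, meaning 90/7 days alone.

90/7 days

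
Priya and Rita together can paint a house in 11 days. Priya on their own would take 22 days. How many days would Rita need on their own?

Combined rate is 1/11 per day.
Known contribution: 1/22 per day.
So Rita's rate is 1/11 − 1/22 = 1/22, meaning 22 days alone.

22 days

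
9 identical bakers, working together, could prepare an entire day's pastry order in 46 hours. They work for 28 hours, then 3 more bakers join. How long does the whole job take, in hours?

One baker does 1/414 of the job per hour.
After 28 hours with 9 bakers, 14/23 is done (9/23 left).
With 12 bakers the rate is 12/414 = 2/69, so the rest takes 9/23 ÷ 2/69 = 27/2 hours.
Total = 28 + 27/2 = 83/2 hours.

83/2 hours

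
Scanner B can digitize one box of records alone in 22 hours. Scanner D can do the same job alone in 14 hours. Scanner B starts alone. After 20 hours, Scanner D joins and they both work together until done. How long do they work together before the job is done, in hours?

7/9 hours

In the first 20 hours Scanner B alone does 20/22 = 10/11 of the job, leaving 1/11.
Once everyone is working, combined rate: 1/22 + 1/14 = (7 + 11)/154 = 18/154 = 9/77 per hour.
Remaining 1/11 at 9/77 per hour takes 7/9 hours.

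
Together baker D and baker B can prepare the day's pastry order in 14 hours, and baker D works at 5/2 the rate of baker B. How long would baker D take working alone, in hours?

98/5 hours

Let baker B's rate be r; then baker D's rate is (5/2)r, so together (5/2 + 1)r = (7/2)r = 1/14.
Thus r = 1/49 per hour.
Baker B alone: 49 hours; baker D alone: 98/5 hours.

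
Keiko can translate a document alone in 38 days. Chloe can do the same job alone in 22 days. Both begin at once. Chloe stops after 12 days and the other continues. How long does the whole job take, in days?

In the first 12 days the combined rate is 15/209, so 180/209 of the job is done, leaving 29/209.
After Chloe leaves the rate is 1/38 per day; the remaining 29/209 takes 58/11 days.
Total = 12 + 58/11 = 190/11 days.

190/11 days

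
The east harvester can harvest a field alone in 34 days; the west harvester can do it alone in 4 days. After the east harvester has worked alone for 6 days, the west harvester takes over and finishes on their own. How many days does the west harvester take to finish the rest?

56/17 days

In 6 days the east harvester does 6/34 = 3/17 of the job, leaving 14/17.
The west harvester works at 1/4 per day, so finishing takes 14/17 ÷ 1/4 = 56/17 days.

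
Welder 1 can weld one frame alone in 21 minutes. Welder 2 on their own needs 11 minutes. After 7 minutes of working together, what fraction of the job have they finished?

Combined rate: 1/21 + 1/11 = (11 + 21)/231 = 32/231 per minute.
In 7 minutes they complete 7·32/231 = 32/33 of the job.

32/33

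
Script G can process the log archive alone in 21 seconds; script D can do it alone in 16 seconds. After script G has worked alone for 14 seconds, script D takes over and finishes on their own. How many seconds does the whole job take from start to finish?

58/3 seconds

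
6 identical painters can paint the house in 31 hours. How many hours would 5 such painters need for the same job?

Total work is 6·31 = 186 painter-hours.
With 5 painters: 186/5 hours.

186/5 hours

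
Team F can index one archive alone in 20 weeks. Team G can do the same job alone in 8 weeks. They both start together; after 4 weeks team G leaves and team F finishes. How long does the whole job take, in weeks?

10 weeks

In the first 4 weeks the combined rate is 7/40, so 7/10 of the job is done, leaving 3/10.
After team G leaves the rate is 1/20 per week; the remaining 3/10 takes 6 weeks.
Total = 4 + 6 = 10 weeks.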